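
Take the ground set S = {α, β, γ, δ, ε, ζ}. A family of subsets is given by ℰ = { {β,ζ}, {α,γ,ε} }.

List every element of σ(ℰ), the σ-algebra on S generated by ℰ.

|σ(ℰ)| = 8.  σ(ℰ) = { {}, {δ}, {β,ζ}, {α,γ,ε}, {β,δ,ζ}, {α,γ,δ,ε}, {α,β,γ,ε,ζ}, S }

Check:
Take S₀ = ℰ ∪ {∅, S} = { {}, {β,ζ}, {α,γ,ε}, S }.
Round 1: +3 →
  {β,δ,ζ}  = {α,γ,ε}ᶜ
  {α,γ,δ,ε}  = {β,ζ}ᶜ
  {α,β,γ,ε,ζ}  = {α,γ,ε} ∪ {β,ζ}
Round 2: 1 new —
  {δ}  = {α,β,γ,ε,ζ}ᶜ
Round 3: closed — nothing new.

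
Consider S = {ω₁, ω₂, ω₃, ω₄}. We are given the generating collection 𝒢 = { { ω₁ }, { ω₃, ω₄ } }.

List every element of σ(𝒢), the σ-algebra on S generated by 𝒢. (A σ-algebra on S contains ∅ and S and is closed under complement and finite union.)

Seed the family with 𝒢 together with ∅ and S: { {  }, { ω₁ }, { ω₃, ω₄ }, S }.
Pass 1. New:
  { ω₁, ω₂ }  = complement { ω₃, ω₄ }
  { ω₁, ω₃, ω₄ }  = { ω₃, ω₄ } ∪ { ω₁ }
  { ω₂, ω₃, ω₄ }  = complement { ω₁ }
  (now 7)
Pass 2 (1 new):
  { ω₂ }  = complement { ω₁, ω₃, ω₄ }
  (now 8)
Pass 3: no new sets; the family is a σ-algebra.

σ(𝒢) = { {  }, { ω₁ }, { ω₂ }, { ω₁, ω₂ }, { ω₃, ω₄ }, { ω₁, ω₃, ω₄ }, { ω₂, ω₃, ω₄ }, S }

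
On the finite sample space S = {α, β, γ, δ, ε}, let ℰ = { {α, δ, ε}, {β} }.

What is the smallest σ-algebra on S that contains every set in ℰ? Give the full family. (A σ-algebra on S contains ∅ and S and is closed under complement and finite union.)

Initial family (4 sets): { {}, {β}, {α, δ, ε}, S }.
Iteration 1. New:
  {β, γ}  = complement {α, δ, ε}
  {α, β, δ, ε}  = {β} ∪ {α, δ, ε}
  {α, γ, δ, ε}  = complement {β}
  [7 total]
Iteration 2 (1 new):
  {γ}  = complement {α, β, δ, ε}
  [8 total]
Iteration 3: closed — nothing new.

Hence σ(ℰ) has 8 members: { {}, {β}, {γ}, {β, γ}, {α, δ, ε}, {α, β, δ, ε}, {α, γ, δ, ε}, S }.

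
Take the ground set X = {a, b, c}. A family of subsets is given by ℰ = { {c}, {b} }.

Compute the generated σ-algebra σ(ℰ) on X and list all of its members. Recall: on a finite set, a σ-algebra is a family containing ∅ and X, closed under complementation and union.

σ(ℰ) (8 sets): { {}, {a}, {b}, {c}, {a,b}, {a,c}, {b,c}, X }

Working:
Begin from { {}, {b}, {c}, X } (that is, ℰ plus ∅ and X).
Round 1 (3 new):
  {a,b}  = X∖{c}
  {a,c}  = X∖{b}
  {b,c}  = {c} ∪ {b}
  |family| = 7
Round 2: +1 →
  {a}  = X∖{b,c}
  |family| = 8
Round 3: no new sets; the family is a σ-algebra.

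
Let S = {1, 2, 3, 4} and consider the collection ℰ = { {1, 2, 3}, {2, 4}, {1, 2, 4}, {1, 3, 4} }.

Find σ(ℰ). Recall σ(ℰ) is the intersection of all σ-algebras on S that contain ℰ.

Initial family (6 sets): { {}, {2, 4}, {1, 2, 3}, {1, 2, 4}, {1, 3, 4}, S }.
Pass 1: 4 new —
  {2}  = ᶜ of {1, 3, 4}
  {3}  = ᶜ of {1, 2, 4}
  {4}  = ᶜ of {1, 2, 3}
  {1, 3}  = ᶜ of {2, 4}
  [10 total]
Pass 2. New:
  {2, 3}  = {2} ∪ {3}
  {3, 4}  = {3} ∪ {4}
  {2, 3, 4}  = {3} ∪ {2, 4}
  [13 total]
Pass 3: 3 new —
  {1}  = ᶜ of {2, 3, 4}
  {1, 2}  = ᶜ of {3, 4}
  {1, 4}  = ᶜ of {2, 3}
  [16 total]
Pass 4: stable.

Hence σ(ℰ) has 16 members: { {}, {1}, {2}, {3}, {4}, {1, 2}, {1, 3}, {1, 4}, {2, 3}, {2, 4}, {3, 4}, {1, 2, 3}, {1, 2, 4}, {1, 3, 4}, {2, 3, 4}, S }.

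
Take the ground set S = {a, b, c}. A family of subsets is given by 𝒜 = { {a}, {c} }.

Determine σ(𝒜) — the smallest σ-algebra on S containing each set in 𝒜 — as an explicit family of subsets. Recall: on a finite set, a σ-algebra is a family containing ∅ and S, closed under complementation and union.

Begin from { {}, {a}, {c}, S } (that is, 𝒜 plus ∅ and S).
Step 1 adds 3:
  {a, b}  = S∖{c}
  {a, c}  = {c} ∪ {a}
  {b, c}  = S∖{a}
  |family| = 7
Step 2: +1 →
  {b}  = S∖{a, c}
  |family| = 8
Step 3: already closed under ᶜ and ∪.

Therefore σ(𝒜) = { {}, {a}, {b}, {c}, {a, b}, {a, c}, {b, c}, S } (|σ(𝒜)| = 8).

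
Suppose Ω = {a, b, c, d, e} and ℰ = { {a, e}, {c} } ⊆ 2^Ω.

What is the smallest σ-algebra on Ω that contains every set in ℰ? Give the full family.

σ(ℰ) (8 sets): { {}, {c}, {a, e}, {b, d}, {a, c, e}, {b, c, d}, {a, b, d, e}, Ω }

Derivation:
Begin from { {}, {c}, {a, e}, Ω } (that is, ℰ plus ∅ and Ω).
Pass 1: 3 new —
  {a, c, e}  = {c} ∪ {a, e}
  {b, c, d}  = {a, e}ᶜ
  {a, b, d, e}  = {c}ᶜ
  (now 7)
Pass 2 adds 1:
  {b, d}  = {a, c, e}ᶜ
  (now 8)
After Pass 3 the family is unchanged; done.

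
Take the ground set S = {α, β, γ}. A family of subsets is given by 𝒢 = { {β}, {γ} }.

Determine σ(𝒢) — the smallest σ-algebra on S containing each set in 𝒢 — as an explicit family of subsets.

Start: 𝒢 ∪ {∅, S} = { {}, {β}, {γ}, S }.
Step 1 (3 new):
  {α, β}  = complement {γ}
  {α, γ}  = complement {β}
  {β, γ}  = {γ} ∪ {β}
  (now 7)
Step 2: +1 →
  {α}  = complement {β, γ}
  (now 8)
Step 3: closed — nothing new.

|σ(𝒢)| = 8.  σ(𝒢) = { {}, {α}, {β}, {γ}, {α, β}, {α, γ}, {β, γ}, S }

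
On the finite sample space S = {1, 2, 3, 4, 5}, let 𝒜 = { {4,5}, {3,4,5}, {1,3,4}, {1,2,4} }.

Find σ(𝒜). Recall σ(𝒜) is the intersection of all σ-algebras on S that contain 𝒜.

Take S₀ = 𝒜 ∪ {∅, S} = { {}, {4,5}, {1,2,4}, {1,3,4}, {3,4,5}, S }.
Step 1: +7 →
  {1,2}  = S∖{3,4,5}
  {2,5}  = S∖{1,3,4}
  {3,5}  = S∖{1,2,4}
  {1,2,3}  = S∖{4,5}
  {1,2,3,4}  = {1,3,4} ∪ {1,2,4}
  {1,2,4,5}  = {4,5} ∪ {1,2,4}
  {1,3,4,5}  = {4,5} ∪ {1,3,4}
  — 13 sets.
Step 2 (8 new):
  {2}  = S∖{1,3,4,5}
  {3}  = S∖{1,2,4,5}
  {5}  = S∖{1,2,3,4}
  {1,2,5}  = {2,5} ∪ {1,2}
  {2,3,5}  = {2,5} ∪ {3,5}
  {2,4,5}  = {2,5} ∪ {4,5}
  {1,2,3,5}  = {2,5} ∪ {1,2,3}
  {2,3,4,5}  = {2,5} ∪ {3,4,5}
  — 21 sets.
Step 3 (6 new):
  {1}  = S∖{2,3,4,5}
  {4}  = S∖{1,2,3,5}
  {1,3}  = S∖{2,4,5}
  {1,4}  = S∖{2,3,5}
  {2,3}  = {2} ∪ {3}
  {3,4}  = S∖{1,2,5}
  — 27 sets.
Step 4: 5 new —
  {1,5}  = {5} ∪ {1}
  {2,4}  = {2} ∪ {4}
  {1,3,5}  = {5} ∪ {1,3}
  {1,4,5}  = S∖{2,3}
  {2,3,4}  = {3,4} ∪ {2}
  — 32 sets.
Step 5: closed — nothing new.

Hence σ(𝒜) has 32 members: { {}, {1}, {2}, {3}, {4}, {5}, {1,2}, {1,3}, {1,4}, {1,5}, {2,3}, {2,4}, {2,5}, {3,4}, {3,5}, {4,5}, {1,2,3}, {1,2,4}, {1,2,5}, {1,3,4}, {1,3,5}, {1,4,5}, {2,3,4}, {2,3,5}, {2,4,5}, {3,4,5}, {1,2,3,4}, {1,2,3,5}, {1,2,4,5}, {1,3,4,5}, {2,3,4,5}, S }.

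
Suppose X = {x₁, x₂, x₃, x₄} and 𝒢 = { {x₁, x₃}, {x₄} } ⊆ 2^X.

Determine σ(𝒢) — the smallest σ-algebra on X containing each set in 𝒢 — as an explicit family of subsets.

Seed the family with 𝒢 together with ∅ and X: { {}, {x₄}, {x₁, x₃}, X }.
Iteration 1 (3 new):
  {x₂, x₄}  = ᶜ of {x₁, x₃}
  {x₁, x₂, x₃}  = ᶜ of {x₄}
  {x₁, x₃, x₄}  = {x₁, x₃} ∪ {x₄}
Iteration 2 (1 new):
  {x₂}  = ᶜ of {x₁, x₃, x₄}
Iteration 3: stable.

Hence σ(𝒢) has 8 members: { {}, {x₂}, {x₄}, {x₁, x₃}, {x₂, x₄}, {x₁, x₂, x₃}, {x₁, x₃, x₄}, X }.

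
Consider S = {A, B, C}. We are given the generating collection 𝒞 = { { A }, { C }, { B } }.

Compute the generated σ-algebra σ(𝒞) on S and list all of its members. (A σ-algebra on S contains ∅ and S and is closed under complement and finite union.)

|σ(𝒞)| = 8.  σ(𝒞) = { ∅, { A }, { B }, { C }, { A, B }, { A, C }, { B, C }, S }

Working:
Begin from { ∅, { A }, { B }, { C }, S } (that is, 𝒞 plus ∅ and S).
Step 1. New:
  { A, B }  = ᶜ of { C }
  { A, C }  = ᶜ of { B }
  { B, C }  = ᶜ of { A }
  |family| = 8
Step 2: already closed under ᶜ and ∪.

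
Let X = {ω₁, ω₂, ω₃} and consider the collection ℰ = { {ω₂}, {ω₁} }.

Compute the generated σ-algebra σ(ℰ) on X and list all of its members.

σ(ℰ) = { ∅, {ω₁}, {ω₂}, {ω₃}, {ω₁, ω₂}, {ω₁, ω₃}, {ω₂, ω₃}, X }

Check:
Take S₀ = ℰ ∪ {∅, X} = { ∅, {ω₁}, {ω₂}, X }.
Iteration 1: +3 →
  {ω₁, ω₂}  = {ω₂} ∪ {ω₁}
  {ω₁, ω₃}  = X∖{ω₂}
  {ω₂, ω₃}  = X∖{ω₁}
  (now 7)
Iteration 2: 1 new —
  {ω₃}  = X∖{ω₁, ω₂}
  (now 8)
Iteration 3: no new sets; the family is a σ-algebra.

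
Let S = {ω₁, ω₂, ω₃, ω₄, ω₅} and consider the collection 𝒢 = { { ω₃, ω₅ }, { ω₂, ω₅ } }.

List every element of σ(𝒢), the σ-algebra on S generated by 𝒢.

Seed the family with 𝒢 together with ∅ and S: { {}, { ω₂, ω₅ }, { ω₃, ω₅ }, S }.
Step 1 adds 3:
  { ω₁, ω₂, ω₄ }  = ᶜ of { ω₃, ω₅ }
  { ω₁, ω₃, ω₄ }  = ᶜ of { ω₂, ω₅ }
  { ω₂, ω₃, ω₅ }  = { ω₃, ω₅ } ∪ { ω₂, ω₅ }
  — 7 sets.
Step 2. New:
  { ω₁, ω₄ }  = ᶜ of { ω₂, ω₃, ω₅ }
  { ω₁, ω₂, ω₃, ω₄ }  = { ω₁, ω₃, ω₄ } ∪ { ω₁, ω₂, ω₄ }
  { ω₁, ω₂, ω₄, ω₅ }  = { ω₂, ω₅ } ∪ { ω₁, ω₂, ω₄ }
  { ω₁, ω₃, ω₄, ω₅ }  = { ω₁, ω₃, ω₄ } ∪ { ω₃, ω₅ }
  — 11 sets.
Step 3 (3 new):
  { ω₂ }  = ᶜ of { ω₁, ω₃, ω₄, ω₅ }
  { ω₃ }  = ᶜ of { ω₁, ω₂, ω₄, ω₅ }
  { ω₅ }  = ᶜ of { ω₁, ω₂, ω₃, ω₄ }
  — 14 sets.
Step 4 adds 2:
  { ω₂, ω₃ }  = { ω₃ } ∪ { ω₂ }
  { ω₁, ω₄, ω₅ }  = { ω₁, ω₄ } ∪ { ω₅ }
  — 16 sets.
After Step 5 the family is unchanged; done.

|σ(𝒢)| = 16.  σ(𝒢) = { {}, { ω₂ }, { ω₃ }, { ω₅ }, { ω₁, ω₄ }, { ω₂, ω₃ }, { ω₂, ω₅ }, { ω₃, ω₅ }, { ω₁, ω₂, ω₄ }, { ω₁, ω₃, ω₄ }, { ω₁, ω₄, ω₅ }, { ω₂, ω₃, ω₅ }, { ω₁, ω₂, ω₃, ω₄ }, { ω₁, ω₂, ω₄, ω₅ }, { ω₁, ω₃, ω₄, ω₅ }, S }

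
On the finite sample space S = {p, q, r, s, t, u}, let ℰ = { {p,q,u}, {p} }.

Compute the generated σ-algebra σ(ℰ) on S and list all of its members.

σ(ℰ) (8 sets): { {}, {p}, {q,u}, {p,q,u}, {r,s,t}, {p,r,s,t}, {q,r,s,t,u}, S }

Trace:
Initial family (4 sets): { {}, {p}, {p,q,u}, S }.
Step 1 adds 2:
  {r,s,t}  = {p,q,u}ᶜ
  {q,r,s,t,u}  = {p}ᶜ
  — 6 sets.
Step 2 (1 new):
  {p,r,s,t}  = {r,s,t} ∪ {p}
  — 7 sets.
Step 3: 1 new —
  {q,u}  = {p,r,s,t}ᶜ
  — 8 sets.
After Step 4 the family is unchanged; done.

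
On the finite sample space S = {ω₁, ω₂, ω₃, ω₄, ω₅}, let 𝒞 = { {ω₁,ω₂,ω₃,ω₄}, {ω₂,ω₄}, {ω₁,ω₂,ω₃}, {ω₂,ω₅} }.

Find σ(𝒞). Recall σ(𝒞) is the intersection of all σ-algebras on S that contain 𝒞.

Answer: σ(𝒞) = { {}, {ω₂}, {ω₄}, {ω₅}, {ω₁,ω₃}, {ω₂,ω₄}, {ω₂,ω₅}, {ω₄,ω₅}, {ω₁,ω₂,ω₃}, {ω₁,ω₃,ω₄}, {ω₁,ω₃,ω₅}, {ω₂,ω₄,ω₅}, {ω₁,ω₂,ω₃,ω₄}, {ω₁,ω₂,ω₃,ω₅}, {ω₁,ω₃,ω₄,ω₅}, S }

Trace:
Seed the family with 𝒞 together with ∅ and S: { {}, {ω₂,ω₄}, {ω₂,ω₅}, {ω₁,ω₂,ω₃}, {ω₁,ω₂,ω₃,ω₄}, S }.
Step 1: 6 new —
  {ω₅}  = complement {ω₁,ω₂,ω₃,ω₄}
  {ω₄,ω₅}  = complement {ω₁,ω₂,ω₃}
  {ω₁,ω₃,ω₄}  = complement {ω₂,ω₅}
  {ω₁,ω₃,ω₅}  = complement {ω₂,ω₄}
  {ω₂,ω₄,ω₅}  = {ω₂,ω₅} ∪ {ω₂,ω₄}
  {ω₁,ω₂,ω₃,ω₅}  = {ω₂,ω₅} ∪ {ω₁,ω₂,ω₃}
  [12 total]
Step 2 (3 new):
  {ω₄}  = complement {ω₁,ω₂,ω₃,ω₅}
  {ω₁,ω₃}  = complement {ω₂,ω₄,ω₅}
  {ω₁,ω₃,ω₄,ω₅}  = {ω₁,ω₃,ω₅} ∪ {ω₄,ω₅}
  [15 total]
Step 3. New:
  {ω₂}  = complement {ω₁,ω₃,ω₄,ω₅}
  [16 total]
Step 4: closed — nothing new.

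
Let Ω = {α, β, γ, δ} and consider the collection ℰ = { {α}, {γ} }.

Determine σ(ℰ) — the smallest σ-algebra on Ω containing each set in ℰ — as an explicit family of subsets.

Begin from { {}, {α}, {γ}, Ω } (that is, ℰ plus ∅ and Ω).
Iteration 1: 3 new —
  {α,γ}  = {γ} ∪ {α}
  {α,β,δ}  = Ω∖{γ}
  {β,γ,δ}  = Ω∖{α}
Iteration 2. New:
  {β,δ}  = Ω∖{α,γ}
Iteration 3: no new sets; the family is a σ-algebra.

|σ(ℰ)| = 8.  σ(ℰ) = { {}, {α}, {γ}, {α,γ}, {β,δ}, {α,β,δ}, {β,γ,δ}, Ω }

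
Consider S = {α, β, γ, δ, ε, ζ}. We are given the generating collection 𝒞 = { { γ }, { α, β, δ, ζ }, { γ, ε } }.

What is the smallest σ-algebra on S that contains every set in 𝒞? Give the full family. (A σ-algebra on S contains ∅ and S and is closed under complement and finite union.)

|σ(𝒞)| = 8.  σ(𝒞) = { ∅, { γ }, { ε }, { γ, ε }, { α, β, δ, ζ }, { α, β, γ, δ, ζ }, { α, β, δ, ε, ζ }, S }

Working:
Take S₀ = 𝒞 ∪ {∅, S} = { ∅, { γ }, { γ, ε }, { α, β, δ, ζ }, S }.
Iteration 1: +2 →
  { α, β, γ, δ, ζ }  = { γ } ∪ { α, β, δ, ζ }
  { α, β, δ, ε, ζ }  = ᶜ of { γ }
  — 7 sets.
Iteration 2: +1 →
  { ε }  = ᶜ of { α, β, γ, δ, ζ }
  — 8 sets.
Iteration 3: closed — nothing new.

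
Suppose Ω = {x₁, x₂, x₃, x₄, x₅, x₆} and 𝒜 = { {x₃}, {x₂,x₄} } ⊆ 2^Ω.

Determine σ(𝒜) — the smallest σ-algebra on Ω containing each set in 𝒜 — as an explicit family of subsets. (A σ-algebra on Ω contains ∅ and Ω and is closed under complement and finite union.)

σ(𝒜) = { {}, {x₃}, {x₂,x₄}, {x₁,x₅,x₆}, {x₂,x₃,x₄}, {x₁,x₃,x₅,x₆}, {x₁,x₂,x₄,x₅,x₆}, Ω }

Check:
Seed the family with 𝒜 together with ∅ and Ω: { {}, {x₃}, {x₂,x₄}, Ω }.
Iteration 1 (3 new):
  {x₂,x₃,x₄}  = {x₃} ∪ {x₂,x₄}
  {x₁,x₃,x₅,x₆}  = Ω∖{x₂,x₄}
  {x₁,x₂,x₄,x₅,x₆}  = Ω∖{x₃}
  (now 7)
Iteration 2 (1 new):
  {x₁,x₅,x₆}  = Ω∖{x₂,x₃,x₄}
  (now 8)
Iteration 3: stable.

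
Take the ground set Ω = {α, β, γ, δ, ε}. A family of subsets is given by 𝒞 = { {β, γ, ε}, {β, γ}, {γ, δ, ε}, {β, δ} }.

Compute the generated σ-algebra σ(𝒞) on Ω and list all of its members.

|σ(𝒞)| = 32.  σ(𝒞) = { ∅, {α}, {β}, {γ}, {δ}, {ε}, {α, β}, {α, γ}, {α, δ}, {α, ε}, {β, γ}, {β, δ}, {β, ε}, {γ, δ}, {γ, ε}, {δ, ε}, {α, β, γ}, {α, β, δ}, {α, β, ε}, {α, γ, δ}, {α, γ, ε}, {α, δ, ε}, {β, γ, δ}, {β, γ, ε}, {β, δ, ε}, {γ, δ, ε}, {α, β, γ, δ}, {α, β, γ, ε}, {α, β, δ, ε}, {α, γ, δ, ε}, {β, γ, δ, ε}, Ω }

Working:
Begin from { ∅, {β, γ}, {β, δ}, {β, γ, ε}, {γ, δ, ε}, Ω } (that is, 𝒞 plus ∅ and Ω).
Pass 1: +6 →
  {α, β}  = ᶜ of {γ, δ, ε}
  {α, δ}  = ᶜ of {β, γ, ε}
  {α, γ, ε}  = ᶜ of {β, δ}
  {α, δ, ε}  = ᶜ of {β, γ}
  {β, γ, δ}  = {β, γ} ∪ {β, δ}
  {β, γ, δ, ε}  = {γ, δ, ε} ∪ {β, γ, ε}
  [12 total]
Pass 2: 8 new —
  {α}  = ᶜ of {β, γ, δ, ε}
  {α, ε}  = ᶜ of {β, γ, δ}
  {α, β, γ}  = {α, β} ∪ {β, γ}
  {α, β, δ}  = {α, β} ∪ {α, δ}
  {α, β, γ, δ}  = {β, γ, δ} ∪ {α, β}
  {α, β, γ, ε}  = {α, β} ∪ {α, γ, ε}
  {α, β, δ, ε}  = {α, δ, ε} ∪ {α, β}
  {α, γ, δ, ε}  = {α, δ, ε} ∪ {γ, δ, ε}
  [20 total]
Pass 3 adds 7:
  {β}  = ᶜ of {α, γ, δ, ε}
  {γ}  = ᶜ of {α, β, δ, ε}
  {δ}  = ᶜ of {α, β, γ, ε}
  {ε}  = ᶜ of {α, β, γ, δ}
  {γ, ε}  = ᶜ of {α, β, δ}
  {δ, ε}  = ᶜ of {α, β, γ}
  {α, β, ε}  = {α, ε} ∪ {α, β}
  [27 total]
Pass 4: 5 new —
  {α, γ}  = {γ} ∪ {α}
  {β, ε}  = {β} ∪ {ε}
  {γ, δ}  = ᶜ of {α, β, ε}
  {α, γ, δ}  = {γ} ∪ {α, δ}
  {β, δ, ε}  = {β} ∪ {δ, ε}
  [32 total]
Pass 5 adds nothing — fixpoint reached.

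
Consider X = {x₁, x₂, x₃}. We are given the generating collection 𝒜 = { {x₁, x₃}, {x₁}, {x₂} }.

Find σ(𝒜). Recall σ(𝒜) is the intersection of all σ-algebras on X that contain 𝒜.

Seed the family with 𝒜 together with ∅ and X: { {}, {x₁}, {x₂}, {x₁, x₃}, X }.
Step 1. New:
  {x₁, x₂}  = {x₂} ∪ {x₁}
  {x₂, x₃}  = X∖{x₁}
  — 7 sets.
Step 2: +1 →
  {x₃}  = X∖{x₁, x₂}
  — 8 sets.
After Step 3 the family is unchanged; done.

σ(𝒜) = { {}, {x₁}, {x₂}, {x₃}, {x₁, x₂}, {x₁, x₃}, {x₂, x₃}, X }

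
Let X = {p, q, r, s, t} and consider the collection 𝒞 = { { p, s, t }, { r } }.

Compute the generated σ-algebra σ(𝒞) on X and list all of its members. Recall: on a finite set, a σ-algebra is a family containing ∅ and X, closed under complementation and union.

|σ(𝒞)| = 8.  σ(𝒞) = { ∅, { q }, { r }, { q, r }, { p, s, t }, { p, q, s, t }, { p, r, s, t }, X }

Derivation:
Initial family (4 sets): { ∅, { r }, { p, s, t }, X }.
Pass 1 (3 new):
  { q, r }  = complement { p, s, t }
  { p, q, s, t }  = complement { r }
  { p, r, s, t }  = { r } ∪ { p, s, t }
  [7 total]
Pass 2: +1 →
  { q }  = complement { p, r, s, t }
  [8 total]
Pass 3: already closed under ᶜ and ∪.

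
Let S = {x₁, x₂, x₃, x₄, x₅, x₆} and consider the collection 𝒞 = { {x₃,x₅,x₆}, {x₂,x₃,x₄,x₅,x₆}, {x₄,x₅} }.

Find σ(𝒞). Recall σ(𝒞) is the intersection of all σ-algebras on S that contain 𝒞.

Answer: σ(𝒞) = { {}, {x₁}, {x₂}, {x₄}, {x₅}, {x₁,x₂}, {x₁,x₄}, {x₁,x₅}, {x₂,x₄}, {x₂,x₅}, {x₃,x₆}, {x₄,x₅}, {x₁,x₂,x₄}, {x₁,x₂,x₅}, {x₁,x₃,x₆}, {x₁,x₄,x₅}, {x₂,x₃,x₆}, {x₂,x₄,x₅}, {x₃,x₄,x₆}, {x₃,x₅,x₆}, {x₁,x₂,x₃,x₆}, {x₁,x₂,x₄,x₅}, {x₁,x₃,x₄,x₆}, {x₁,x₃,x₅,x₆}, {x₂,x₃,x₄,x₆}, {x₂,x₃,x₅,x₆}, {x₃,x₄,x₅,x₆}, {x₁,x₂,x₃,x₄,x₆}, {x₁,x₂,x₃,x₅,x₆}, {x₁,x₃,x₄,x₅,x₆}, {x₂,x₃,x₄,x₅,x₆}, S }

Derivation:
Take S₀ = 𝒞 ∪ {∅, S} = { {}, {x₄,x₅}, {x₃,x₅,x₆}, {x₂,x₃,x₄,x₅,x₆}, S }.
Iteration 1 (4 new):
  {x₁}  = complement {x₂,x₃,x₄,x₅,x₆}
  {x₁,x₂,x₄}  = complement {x₃,x₅,x₆}
  {x₁,x₂,x₃,x₆}  = complement {x₄,x₅}
  {x₃,x₄,x₅,x₆}  = {x₄,x₅} ∪ {x₃,x₅,x₆}
  |family| = 9
Iteration 2 adds 7:
  {x₁,x₂}  = complement {x₃,x₄,x₅,x₆}
  {x₁,x₄,x₅}  = {x₄,x₅} ∪ {x₁}
  {x₁,x₂,x₄,x₅}  = {x₁,x₂,x₄} ∪ {x₄,x₅}
  {x₁,x₃,x₅,x₆}  = {x₃,x₅,x₆} ∪ {x₁}
  {x₁,x₂,x₃,x₄,x₆}  = {x₁,x₂,x₃,x₆} ∪ {x₁,x₂,x₄}
  {x₁,x₂,x₃,x₅,x₆}  = {x₁,x₂,x₃,x₆} ∪ {x₃,x₅,x₆}
  {x₁,x₃,x₄,x₅,x₆}  = {x₃,x₄,x₅,x₆} ∪ {x₁}
  |family| = 16
Iteration 3 (6 new):
  {x₂}  = complement {x₁,x₃,x₄,x₅,x₆}
  {x₄}  = complement {x₁,x₂,x₃,x₅,x₆}
  {x₅}  = complement {x₁,x₂,x₃,x₄,x₆}
  {x₂,x₄}  = complement {x₁,x₃,x₅,x₆}
  {x₃,x₆}  = complement {x₁,x₂,x₄,x₅}
  {x₂,x₃,x₆}  = complement {x₁,x₄,x₅}
  |family| = 22
Iteration 4. New:
  {x₁,x₄}  = {x₁} ∪ {x₄}
  {x₁,x₅}  = {x₁} ∪ {x₅}
  {x₂,x₅}  = {x₂} ∪ {x₅}
  {x₁,x₂,x₅}  = {x₁,x₂} ∪ {x₅}
  {x₁,x₃,x₆}  = {x₁} ∪ {x₃,x₆}
  {x₂,x₄,x₅}  = {x₂} ∪ {x₄,x₅}
  {x₃,x₄,x₆}  = {x₃,x₆} ∪ {x₄}
  {x₂,x₃,x₄,x₆}  = {x₂,x₃,x₆} ∪ {x₄}
  {x₂,x₃,x₅,x₆}  = {x₂,x₃,x₆} ∪ {x₅}
  |family| = 31
Iteration 5 adds 1:
  {x₁,x₃,x₄,x₆}  = complement {x₂,x₅}
  |family| = 32
After Iteration 6 the family is unchanged; done.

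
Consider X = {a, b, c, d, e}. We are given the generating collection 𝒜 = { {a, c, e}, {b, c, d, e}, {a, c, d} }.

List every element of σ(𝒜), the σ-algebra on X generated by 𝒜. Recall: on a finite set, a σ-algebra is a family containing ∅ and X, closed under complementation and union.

Answer: σ(𝒜) = { {}, {a}, {b}, {c}, {d}, {e}, {a, b}, {a, c}, {a, d}, {a, e}, {b, c}, {b, d}, {b, e}, {c, d}, {c, e}, {d, e}, {a, b, c}, {a, b, d}, {a, b, e}, {a, c, d}, {a, c, e}, {a, d, e}, {b, c, d}, {b, c, e}, {b, d, e}, {c, d, e}, {a, b, c, d}, {a, b, c, e}, {a, b, d, e}, {a, c, d, e}, {b, c, d, e}, X }

Derivation:
Begin from { {}, {a, c, d}, {a, c, e}, {b, c, d, e}, X } (that is, 𝒜 plus ∅ and X).
Iteration 1. New:
  {a}  = complement {b, c, d, e}
  {b, d}  = complement {a, c, e}
  {b, e}  = complement {a, c, d}
  {a, c, d, e}  = {a, c, d} ∪ {a, c, e}
Iteration 2. New:
  {b}  = complement {a, c, d, e}
  {a, b, d}  = {b, d} ∪ {a}
  {a, b, e}  = {b, e} ∪ {a}
  {b, d, e}  = {b, e} ∪ {b, d}
  {a, b, c, d}  = {a, c, d} ∪ {b, d}
  {a, b, c, e}  = {b, e} ∪ {a, c, e}
Iteration 3 (7 new):
  {d}  = complement {a, b, c, e}
  {e}  = complement {a, b, c, d}
  {a, b}  = {b} ∪ {a}
  {a, c}  = complement {b, d, e}
  {c, d}  = complement {a, b, e}
  {c, e}  = complement {a, b, d}
  {a, b, d, e}  = {b, e} ∪ {a, b, d}
Iteration 4. New:
  {c}  = complement {a, b, d, e}
  {a, d}  = {d} ∪ {a}
  {a, e}  = {e} ∪ {a}
  {d, e}  = {e} ∪ {d}
  {a, b, c}  = {b} ∪ {a, c}
  {b, c, d}  = {c, d} ∪ {b}
  {b, c, e}  = {b, e} ∪ {c, e}
  {c, d, e}  = complement {a, b}
Iteration 5: +2 →
  {b, c}  = {b} ∪ {c}
  {a, d, e}  = {e} ∪ {a, d}
Iteration 6 adds nothing — fixpoint reached.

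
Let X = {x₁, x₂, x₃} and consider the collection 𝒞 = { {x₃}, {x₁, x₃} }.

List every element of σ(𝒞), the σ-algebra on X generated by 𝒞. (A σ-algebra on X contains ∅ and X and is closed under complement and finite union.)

Take S₀ = 𝒞 ∪ {∅, X} = { ∅, {x₃}, {x₁, x₃}, X }.
Iteration 1. New:
  {x₂}  = {x₁, x₃}ᶜ
  {x₁, x₂}  = {x₃}ᶜ
  |family| = 6
Iteration 2: 1 new —
  {x₂, x₃}  = {x₃} ∪ {x₂}
  |family| = 7
Iteration 3 adds 1:
  {x₁}  = {x₂, x₃}ᶜ
  |family| = 8
Iteration 4: no new sets; the family is a σ-algebra.

Therefore σ(𝒞) = { ∅, {x₁}, {x₂}, {x₃}, {x₁, x₂}, {x₁, x₃}, {x₂, x₃}, X } (|σ(𝒞)| = 8).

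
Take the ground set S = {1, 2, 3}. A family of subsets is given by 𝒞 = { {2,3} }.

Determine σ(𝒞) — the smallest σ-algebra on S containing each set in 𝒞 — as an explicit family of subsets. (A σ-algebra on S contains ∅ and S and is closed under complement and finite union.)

Answer: σ(𝒞) = { {}, {1}, {2,3}, S }

Trace:
Seed the family with 𝒞 together with ∅ and S: { {}, {2,3}, S }.
Round 1 (1 new):
  {1}  = ᶜ of {2,3}
  [4 total]
Round 2: no new sets; the family is a σ-algebra.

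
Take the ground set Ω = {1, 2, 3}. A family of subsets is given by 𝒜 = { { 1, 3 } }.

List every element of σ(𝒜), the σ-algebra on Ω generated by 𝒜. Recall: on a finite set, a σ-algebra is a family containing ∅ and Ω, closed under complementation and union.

Seed the family with 𝒜 together with ∅ and Ω: { {}, { 1, 3 }, Ω }.
Iteration 1: +1 →
  { 2 }  = Ω∖{ 1, 3 }
  |family| = 4
After Iteration 2 the family is unchanged; done.

Hence σ(𝒜) has 4 members: { {}, { 2 }, { 1, 3 }, Ω }.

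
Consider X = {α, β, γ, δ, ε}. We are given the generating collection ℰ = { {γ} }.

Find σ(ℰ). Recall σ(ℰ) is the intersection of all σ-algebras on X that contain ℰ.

Start: ℰ ∪ {∅, X} = { {}, {γ}, X }.
Round 1 (1 new):
  {α, β, δ, ε}  = ᶜ of {γ}
  |family| = 4
Round 2: stable.

|σ(ℰ)| = 4.  σ(ℰ) = { {}, {γ}, {α, β, δ, ε}, X }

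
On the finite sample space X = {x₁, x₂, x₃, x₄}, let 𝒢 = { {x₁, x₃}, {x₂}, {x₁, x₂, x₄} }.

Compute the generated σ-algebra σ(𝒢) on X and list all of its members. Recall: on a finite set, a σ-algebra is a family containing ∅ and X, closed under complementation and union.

Initial family (5 sets): { {}, {x₂}, {x₁, x₃}, {x₁, x₂, x₄}, X }.
Pass 1: +4 →
  {x₃}  = ᶜ of {x₁, x₂, x₄}
  {x₂, x₄}  = ᶜ of {x₁, x₃}
  {x₁, x₂, x₃}  = {x₁, x₃} ∪ {x₂}
  {x₁, x₃, x₄}  = ᶜ of {x₂}
Pass 2. New:
  {x₄}  = ᶜ of {x₁, x₂, x₃}
  {x₂, x₃}  = {x₂} ∪ {x₃}
  {x₂, x₃, x₄}  = {x₃} ∪ {x₂, x₄}
Pass 3: +3 →
  {x₁}  = ᶜ of {x₂, x₃, x₄}
  {x₁, x₄}  = ᶜ of {x₂, x₃}
  {x₃, x₄}  = {x₃} ∪ {x₄}
Pass 4. New:
  {x₁, x₂}  = ᶜ of {x₃, x₄}
After Pass 5 the family is unchanged; done.

σ(𝒢) = { {}, {x₁}, {x₂}, {x₃}, {x₄}, {x₁, x₂}, {x₁, x₃}, {x₁, x₄}, {x₂, x₃}, {x₂, x₄}, {x₃, x₄}, {x₁, x₂, x₃}, {x₁, x₂, x₄}, {x₁, x₃, x₄}, {x₂, x₃, x₄}, X }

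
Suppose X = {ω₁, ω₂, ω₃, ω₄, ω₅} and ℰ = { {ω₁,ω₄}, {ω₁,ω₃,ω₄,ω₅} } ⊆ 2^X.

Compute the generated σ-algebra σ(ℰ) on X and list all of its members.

Seed the family with ℰ together with ∅ and X: { {}, {ω₁,ω₄}, {ω₁,ω₃,ω₄,ω₅}, X }.
Iteration 1 adds 2:
  {ω₂}  = X∖{ω₁,ω₃,ω₄,ω₅}
  {ω₂,ω₃,ω₅}  = X∖{ω₁,ω₄}
Iteration 2: +1 →
  {ω₁,ω₂,ω₄}  = {ω₁,ω₄} ∪ {ω₂}
Iteration 3 (1 new):
  {ω₃,ω₅}  = X∖{ω₁,ω₂,ω₄}
Iteration 4: closed — nothing new.

Hence σ(ℰ) has 8 members: { {}, {ω₂}, {ω₁,ω₄}, {ω₃,ω₅}, {ω₁,ω₂,ω₄}, {ω₂,ω₃,ω₅}, {ω₁,ω₃,ω₄,ω₅}, X }.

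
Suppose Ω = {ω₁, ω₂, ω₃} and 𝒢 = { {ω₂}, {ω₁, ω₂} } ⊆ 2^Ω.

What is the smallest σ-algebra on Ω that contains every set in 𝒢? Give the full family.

Answer: σ(𝒢) = { {}, {ω₁}, {ω₂}, {ω₃}, {ω₁, ω₂}, {ω₁, ω₃}, {ω₂, ω₃}, Ω }

Trace:
Initial family (4 sets): { {}, {ω₂}, {ω₁, ω₂}, Ω }.
Iteration 1: +2 →
  {ω₃}  = complement {ω₁, ω₂}
  {ω₁, ω₃}  = complement {ω₂}
  (now 6)
Iteration 2 adds 1:
  {ω₂, ω₃}  = {ω₃} ∪ {ω₂}
  (now 7)
Iteration 3: 1 new —
  {ω₁}  = complement {ω₂, ω₃}
  (now 8)
Iteration 4: already closed under ᶜ and ∪.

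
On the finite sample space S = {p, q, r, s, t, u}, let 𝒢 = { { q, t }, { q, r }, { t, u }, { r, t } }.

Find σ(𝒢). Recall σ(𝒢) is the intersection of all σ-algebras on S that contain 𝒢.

Begin from { ∅, { q, r }, { q, t }, { r, t }, { t, u }, S } (that is, 𝒢 plus ∅ and S).
Step 1 (8 new):
  { q, r, t }  = { q, t } ∪ { q, r }
  { q, t, u }  = { q, t } ∪ { t, u }
  { r, t, u }  = { t, u } ∪ { r, t }
  { p, q, r, s }  = S∖{ t, u }
  { p, q, s, u }  = S∖{ r, t }
  { p, r, s, u }  = S∖{ q, t }
  { p, s, t, u }  = S∖{ q, r }
  { q, r, t, u }  = { q, r } ∪ { t, u }
  (now 14)
Step 2: 8 new —
  { p, s }  = S∖{ q, r, t, u }
  { p, q, s }  = S∖{ r, t, u }
  { p, r, s }  = S∖{ q, t, u }
  { p, s, u }  = S∖{ q, r, t }
  { p, q, r, s, t }  = { q, t } ∪ { p, q, r, s }
  { p, q, r, s, u }  = { p, q, s, u } ∪ { q, r }
  { p, q, s, t, u }  = { q, t } ∪ { p, q, s, u }
  { p, r, s, t, u }  = { t, u } ∪ { p, r, s, u }
  (now 22)
Step 3: 6 new —
  { q }  = S∖{ p, r, s, t, u }
  { r }  = S∖{ p, q, s, t, u }
  { t }  = S∖{ p, q, r, s, u }
  { u }  = S∖{ p, q, r, s, t }
  { p, q, s, t }  = { q, t } ∪ { p, s }
  { p, r, s, t }  = { p, r, s } ∪ { r, t }
  (now 28)
Step 4 adds 4:
  { q, u }  = S∖{ p, r, s, t }
  { r, u }  = S∖{ p, q, s, t }
  { p, s, t }  = { t } ∪ { p, s }
  { q, r, u }  = { u } ∪ { q, r }
  (now 32)
Step 5: no new sets; the family is a σ-algebra.

Hence σ(𝒢) has 32 members: { ∅, { q }, { r }, { t }, { u }, { p, s }, { q, r }, { q, t }, { q, u }, { r, t }, { r, u }, { t, u }, { p, q, s }, { p, r, s }, { p, s, t }, { p, s, u }, { q, r, t }, { q, r, u }, { q, t, u }, { r, t, u }, { p, q, r, s }, { p, q, s, t }, { p, q, s, u }, { p, r, s, t }, { p, r, s, u }, { p, s, t, u }, { q, r, t, u }, { p, q, r, s, t }, { p, q, r, s, u }, { p, q, s, t, u }, { p, r, s, t, u }, S }.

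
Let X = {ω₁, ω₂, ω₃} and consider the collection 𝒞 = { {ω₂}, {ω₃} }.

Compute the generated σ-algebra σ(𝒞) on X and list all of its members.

σ(𝒞) (8 sets): { {}, {ω₁}, {ω₂}, {ω₃}, {ω₁, ω₂}, {ω₁, ω₃}, {ω₂, ω₃}, X }

Working:
Begin from { {}, {ω₂}, {ω₃}, X } (that is, 𝒞 plus ∅ and X).
Step 1 adds 3:
  {ω₁, ω₂}  = {ω₃}ᶜ
  {ω₁, ω₃}  = {ω₂}ᶜ
  {ω₂, ω₃}  = {ω₃} ∪ {ω₂}
Step 2: 1 new —
  {ω₁}  = {ω₂, ω₃}ᶜ
Step 3: already closed under ᶜ and ∪.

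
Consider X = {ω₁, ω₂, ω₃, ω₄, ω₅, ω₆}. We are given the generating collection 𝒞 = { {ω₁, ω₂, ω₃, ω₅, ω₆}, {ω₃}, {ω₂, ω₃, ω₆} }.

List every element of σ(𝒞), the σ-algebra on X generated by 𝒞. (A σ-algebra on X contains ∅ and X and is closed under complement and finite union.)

Take S₀ = 𝒞 ∪ {∅, X} = { {}, {ω₃}, {ω₂, ω₃, ω₆}, {ω₁, ω₂, ω₃, ω₅, ω₆}, X }.
Pass 1 adds 3:
  {ω₄}  = X∖{ω₁, ω₂, ω₃, ω₅, ω₆}
  {ω₁, ω₄, ω₅}  = X∖{ω₂, ω₃, ω₆}
  {ω₁, ω₂, ω₄, ω₅, ω₆}  = X∖{ω₃}
  |family| = 8
Pass 2. New:
  {ω₃, ω₄}  = {ω₃} ∪ {ω₄}
  {ω₁, ω₃, ω₄, ω₅}  = {ω₃} ∪ {ω₁, ω₄, ω₅}
  {ω₂, ω₃, ω₄, ω₆}  = {ω₂, ω₃, ω₆} ∪ {ω₄}
  |family| = 11
Pass 3: 3 new —
  {ω₁, ω₅}  = X∖{ω₂, ω₃, ω₄, ω₆}
  {ω₂, ω₆}  = X∖{ω₁, ω₃, ω₄, ω₅}
  {ω₁, ω₂, ω₅, ω₆}  = X∖{ω₃, ω₄}
  |family| = 14
Pass 4: +2 →
  {ω₁, ω₃, ω₅}  = {ω₃} ∪ {ω₁, ω₅}
  {ω₂, ω₄, ω₆}  = {ω₄} ∪ {ω₂, ω₆}
  |family| = 16
Pass 5: already closed under ᶜ and ∪.

σ(𝒞) = { {}, {ω₃}, {ω₄}, {ω₁, ω₅}, {ω₂, ω₆}, {ω₃, ω₄}, {ω₁, ω₃, ω₅}, {ω₁, ω₄, ω₅}, {ω₂, ω₃, ω₆}, {ω₂, ω₄, ω₆}, {ω₁, ω₂, ω₅, ω₆}, {ω₁, ω₃, ω₄, ω₅}, {ω₂, ω₃, ω₄, ω₆}, {ω₁, ω₂, ω₃, ω₅, ω₆}, {ω₁, ω₂, ω₄, ω₅, ω₆}, X }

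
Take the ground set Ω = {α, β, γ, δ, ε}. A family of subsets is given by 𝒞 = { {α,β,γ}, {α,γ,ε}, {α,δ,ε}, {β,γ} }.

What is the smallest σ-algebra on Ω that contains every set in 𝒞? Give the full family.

Seed the family with 𝒞 together with ∅ and Ω: { ∅, {β,γ}, {α,β,γ}, {α,γ,ε}, {α,δ,ε}, Ω }.
Round 1 (4 new):
  {β,δ}  = ᶜ of {α,γ,ε}
  {δ,ε}  = ᶜ of {α,β,γ}
  {α,β,γ,ε}  = {α,β,γ} ∪ {α,γ,ε}
  {α,γ,δ,ε}  = {α,δ,ε} ∪ {α,γ,ε}
  — 10 sets.
Round 2 adds 7:
  {β}  = ᶜ of {α,γ,δ,ε}
  {δ}  = ᶜ of {α,β,γ,ε}
  {β,γ,δ}  = {β,γ} ∪ {β,δ}
  {β,δ,ε}  = {δ,ε} ∪ {β,δ}
  {α,β,γ,δ}  = {α,β,γ} ∪ {β,δ}
  {α,β,δ,ε}  = {α,δ,ε} ∪ {β,δ}
  {β,γ,δ,ε}  = {δ,ε} ∪ {β,γ}
  — 17 sets.
Round 3: 5 new —
  {α}  = ᶜ of {β,γ,δ,ε}
  {γ}  = ᶜ of {α,β,δ,ε}
  {ε}  = ᶜ of {α,β,γ,δ}
  {α,γ}  = ᶜ of {β,δ,ε}
  {α,ε}  = ᶜ of {β,γ,δ}
  — 22 sets.
Round 4: 10 new —
  {α,β}  = {β} ∪ {α}
  {α,δ}  = {δ} ∪ {α}
  {β,ε}  = {β} ∪ {ε}
  {γ,δ}  = {γ} ∪ {δ}
  {γ,ε}  = {ε} ∪ {γ}
  {α,β,δ}  = {β,δ} ∪ {α}
  {α,β,ε}  = {β} ∪ {α,ε}
  {α,γ,δ}  = {α,γ} ∪ {δ}
  {β,γ,ε}  = {ε} ∪ {β,γ}
  {γ,δ,ε}  = {δ,ε} ∪ {γ}
  — 32 sets.
Round 5 adds nothing — fixpoint reached.

|σ(𝒞)| = 32.  σ(𝒞) = { ∅, {α}, {β}, {γ}, {δ}, {ε}, {α,β}, {α,γ}, {α,δ}, {α,ε}, {β,γ}, {β,δ}, {β,ε}, {γ,δ}, {γ,ε}, {δ,ε}, {α,β,γ}, {α,β,δ}, {α,β,ε}, {α,γ,δ}, {α,γ,ε}, {α,δ,ε}, {β,γ,δ}, {β,γ,ε}, {β,δ,ε}, {γ,δ,ε}, {α,β,γ,δ}, {α,β,γ,ε}, {α,β,δ,ε}, {α,γ,δ,ε}, {β,γ,δ,ε}, Ω }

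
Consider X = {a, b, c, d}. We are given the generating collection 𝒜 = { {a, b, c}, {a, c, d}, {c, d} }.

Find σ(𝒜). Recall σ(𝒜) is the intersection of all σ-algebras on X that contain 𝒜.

Start: 𝒜 ∪ {∅, X} = { {}, {c, d}, {a, b, c}, {a, c, d}, X }.
Step 1: +3 →
  {b}  = {a, c, d}ᶜ
  {d}  = {a, b, c}ᶜ
  {a, b}  = {c, d}ᶜ
  |family| = 8
Step 2 (3 new):
  {b, d}  = {d} ∪ {b}
  {a, b, d}  = {d} ∪ {a, b}
  {b, c, d}  = {b} ∪ {c, d}
  |family| = 11
Step 3 adds 3:
  {a}  = {b, c, d}ᶜ
  {c}  = {a, b, d}ᶜ
  {a, c}  = {b, d}ᶜ
  |family| = 14
Step 4. New:
  {a, d}  = {d} ∪ {a}
  {b, c}  = {c} ∪ {b}
  |family| = 16
Step 5: closed — nothing new.

σ(𝒜) = { {}, {a}, {b}, {c}, {d}, {a, b}, {a, c}, {a, d}, {b, c}, {b, d}, {c, d}, {a, b, c}, {a, b, d}, {a, c, d}, {b, c, d}, X }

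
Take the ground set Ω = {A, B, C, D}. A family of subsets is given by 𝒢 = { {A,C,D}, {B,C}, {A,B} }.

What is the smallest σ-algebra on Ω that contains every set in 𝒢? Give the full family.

σ(𝒢) (16 sets): { {}, {A}, {B}, {C}, {D}, {A,B}, {A,C}, {A,D}, {B,C}, {B,D}, {C,D}, {A,B,C}, {A,B,D}, {A,C,D}, {B,C,D}, Ω }

Trace:
Start: 𝒢 ∪ {∅, Ω} = { {}, {A,B}, {B,C}, {A,C,D}, Ω }.
Pass 1: 4 new —
  {B}  = ᶜ of {A,C,D}
  {A,D}  = ᶜ of {B,C}
  {C,D}  = ᶜ of {A,B}
  {A,B,C}  = {B,C} ∪ {A,B}
  [9 total]
Pass 2 (3 new):
  {D}  = ᶜ of {A,B,C}
  {A,B,D}  = {A,B} ∪ {A,D}
  {B,C,D}  = {C,D} ∪ {B}
  [12 total]
Pass 3. New:
  {A}  = ᶜ of {B,C,D}
  {C}  = ᶜ of {A,B,D}
  {B,D}  = {D} ∪ {B}
  [15 total]
Pass 4: 1 new —
  {A,C}  = ᶜ of {B,D}
  [16 total]
Pass 5: no new sets; the family is a σ-algebra.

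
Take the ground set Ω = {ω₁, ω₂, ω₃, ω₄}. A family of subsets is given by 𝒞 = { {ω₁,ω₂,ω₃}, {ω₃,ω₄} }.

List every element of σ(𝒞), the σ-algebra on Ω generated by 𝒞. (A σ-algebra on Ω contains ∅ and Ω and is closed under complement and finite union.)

σ(𝒞) = { ∅, {ω₃}, {ω₄}, {ω₁,ω₂}, {ω₃,ω₄}, {ω₁,ω₂,ω₃}, {ω₁,ω₂,ω₄}, Ω }

Trace:
Take S₀ = 𝒞 ∪ {∅, Ω} = { ∅, {ω₃,ω₄}, {ω₁,ω₂,ω₃}, Ω }.
Pass 1: +2 →
  {ω₄}  = ᶜ of {ω₁,ω₂,ω₃}
  {ω₁,ω₂}  = ᶜ of {ω₃,ω₄}
Pass 2. New:
  {ω₁,ω₂,ω₄}  = {ω₁,ω₂} ∪ {ω₄}
Pass 3 adds 1:
  {ω₃}  = ᶜ of {ω₁,ω₂,ω₄}
Pass 4: already closed under ᶜ and ∪.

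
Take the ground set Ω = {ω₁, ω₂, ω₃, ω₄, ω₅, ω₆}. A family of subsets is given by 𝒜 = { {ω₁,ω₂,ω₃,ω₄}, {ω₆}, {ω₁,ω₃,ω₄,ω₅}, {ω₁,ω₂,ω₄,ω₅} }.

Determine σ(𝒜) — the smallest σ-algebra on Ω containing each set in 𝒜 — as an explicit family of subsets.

σ(𝒜) (32 sets): { ∅, {ω₂}, {ω₃}, {ω₅}, {ω₆}, {ω₁,ω₄}, {ω₂,ω₃}, {ω₂,ω₅}, {ω₂,ω₆}, {ω₃,ω₅}, {ω₃,ω₆}, {ω₅,ω₆}, {ω₁,ω₂,ω₄}, {ω₁,ω₃,ω₄}, {ω₁,ω₄,ω₅}, {ω₁,ω₄,ω₆}, {ω₂,ω₃,ω₅}, {ω₂,ω₃,ω₆}, {ω₂,ω₅,ω₆}, {ω₃,ω₅,ω₆}, {ω₁,ω₂,ω₃,ω₄}, {ω₁,ω₂,ω₄,ω₅}, {ω₁,ω₂,ω₄,ω₆}, {ω₁,ω₃,ω₄,ω₅}, {ω₁,ω₃,ω₄,ω₆}, {ω₁,ω₄,ω₅,ω₆}, {ω₂,ω₃,ω₅,ω₆}, {ω₁,ω₂,ω₃,ω₄,ω₅}, {ω₁,ω₂,ω₃,ω₄,ω₆}, {ω₁,ω₂,ω₄,ω₅,ω₆}, {ω₁,ω₃,ω₄,ω₅,ω₆}, Ω }

Trace:
Begin from { ∅, {ω₆}, {ω₁,ω₂,ω₃,ω₄}, {ω₁,ω₂,ω₄,ω₅}, {ω₁,ω₃,ω₄,ω₅}, Ω } (that is, 𝒜 plus ∅ and Ω).
Round 1. New:
  {ω₂,ω₆}  = ᶜ of {ω₁,ω₃,ω₄,ω₅}
  {ω₃,ω₆}  = ᶜ of {ω₁,ω₂,ω₄,ω₅}
  {ω₅,ω₆}  = ᶜ of {ω₁,ω₂,ω₃,ω₄}
  {ω₁,ω₂,ω₃,ω₄,ω₅}  = ᶜ of {ω₆}
  {ω₁,ω₂,ω₃,ω₄,ω₆}  = {ω₁,ω₂,ω₃,ω₄} ∪ {ω₆}
  {ω₁,ω₂,ω₄,ω₅,ω₆}  = {ω₁,ω₂,ω₄,ω₅} ∪ {ω₆}
  {ω₁,ω₃,ω₄,ω₅,ω₆}  = {ω₁,ω₃,ω₄,ω₅} ∪ {ω₆}
  |family| = 13
Round 2. New:
  {ω₂}  = ᶜ of {ω₁,ω₃,ω₄,ω₅,ω₆}
  {ω₃}  = ᶜ of {ω₁,ω₂,ω₄,ω₅,ω₆}
  {ω₅}  = ᶜ of {ω₁,ω₂,ω₃,ω₄,ω₆}
  {ω₂,ω₃,ω₆}  = {ω₂,ω₆} ∪ {ω₃,ω₆}
  {ω₂,ω₅,ω₆}  = {ω₅,ω₆} ∪ {ω₂,ω₆}
  {ω₃,ω₅,ω₆}  = {ω₅,ω₆} ∪ {ω₃,ω₆}
  |family| = 19
Round 3. New:
  {ω₂,ω₃}  = {ω₂} ∪ {ω₃}
  {ω₂,ω₅}  = {ω₂} ∪ {ω₅}
  {ω₃,ω₅}  = {ω₅} ∪ {ω₃}
  {ω₁,ω₂,ω₄}  = ᶜ of {ω₃,ω₅,ω₆}
  {ω₁,ω₃,ω₄}  = ᶜ of {ω₂,ω₅,ω₆}
  {ω₁,ω₄,ω₅}  = ᶜ of {ω₂,ω₃,ω₆}
  {ω₂,ω₃,ω₅,ω₆}  = {ω₅,ω₆} ∪ {ω₂,ω₃,ω₆}
  |family| = 26
Round 4. New:
  {ω₁,ω₄}  = ᶜ of {ω₂,ω₃,ω₅,ω₆}
  {ω₂,ω₃,ω₅}  = {ω₂,ω₅} ∪ {ω₃}
  {ω₁,ω₂,ω₄,ω₆}  = ᶜ of {ω₃,ω₅}
  {ω₁,ω₃,ω₄,ω₆}  = ᶜ of {ω₂,ω₅}
  {ω₁,ω₄,ω₅,ω₆}  = ᶜ of {ω₂,ω₃}
  |family| = 31
Round 5: +1 →
  {ω₁,ω₄,ω₆}  = ᶜ of {ω₂,ω₃,ω₅}
  |family| = 32
Round 6: closed — nothing new.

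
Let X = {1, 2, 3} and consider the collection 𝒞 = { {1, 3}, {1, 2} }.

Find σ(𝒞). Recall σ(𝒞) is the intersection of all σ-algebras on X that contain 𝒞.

Take S₀ = 𝒞 ∪ {∅, X} = { {}, {1, 2}, {1, 3}, X }.
Pass 1: 2 new —
  {2}  = X∖{1, 3}
  {3}  = X∖{1, 2}
  (now 6)
Pass 2 (1 new):
  {2, 3}  = {3} ∪ {2}
  (now 7)
Pass 3 adds 1:
  {1}  = X∖{2, 3}
  (now 8)
Pass 4: closed — nothing new.

σ(𝒞) = { {}, {1}, {2}, {3}, {1, 2}, {1, 3}, {2, 3}, X }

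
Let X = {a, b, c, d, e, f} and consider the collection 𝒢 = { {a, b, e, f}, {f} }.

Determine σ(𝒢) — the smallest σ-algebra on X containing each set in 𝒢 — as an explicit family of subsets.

Answer: σ(𝒢) = { ∅, {f}, {c, d}, {a, b, e}, {c, d, f}, {a, b, e, f}, {a, b, c, d, e}, X }

Derivation:
Take S₀ = 𝒢 ∪ {∅, X} = { ∅, {f}, {a, b, e, f}, X }.
Iteration 1 (2 new):
  {c, d}  = complement {a, b, e, f}
  {a, b, c, d, e}  = complement {f}
  — 6 sets.
Iteration 2 adds 1:
  {c, d, f}  = {c, d} ∪ {f}
  — 7 sets.
Iteration 3: +1 →
  {a, b, e}  = complement {c, d, f}
  — 8 sets.
After Iteration 4 the family is unchanged; done.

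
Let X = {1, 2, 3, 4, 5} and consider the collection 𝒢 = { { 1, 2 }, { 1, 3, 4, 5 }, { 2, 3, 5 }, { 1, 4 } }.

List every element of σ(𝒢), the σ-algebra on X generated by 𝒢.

Take S₀ = 𝒢 ∪ {∅, X} = { {  }, { 1, 2 }, { 1, 4 }, { 2, 3, 5 }, { 1, 3, 4, 5 }, X }.
Iteration 1 adds 4:
  { 2 }  = ᶜ of { 1, 3, 4, 5 }
  { 1, 2, 4 }  = { 1, 4 } ∪ { 1, 2 }
  { 3, 4, 5 }  = ᶜ of { 1, 2 }
  { 1, 2, 3, 5 }  = { 2, 3, 5 } ∪ { 1, 2 }
  [10 total]
Iteration 2 adds 3:
  { 4 }  = ᶜ of { 1, 2, 3, 5 }
  { 3, 5 }  = ᶜ of { 1, 2, 4 }
  { 2, 3, 4, 5 }  = { 3, 4, 5 } ∪ { 2 }
  [13 total]
Iteration 3: 2 new —
  { 1 }  = ᶜ of { 2, 3, 4, 5 }
  { 2, 4 }  = { 4 } ∪ { 2 }
  [15 total]
Iteration 4: +1 →
  { 1, 3, 5 }  = ᶜ of { 2, 4 }
  [16 total]
Iteration 5 adds nothing — fixpoint reached.

|σ(𝒢)| = 16.  σ(𝒢) = { {  }, { 1 }, { 2 }, { 4 }, { 1, 2 }, { 1, 4 }, { 2, 4 }, { 3, 5 }, { 1, 2, 4 }, { 1, 3, 5 }, { 2, 3, 5 }, { 3, 4, 5 }, { 1, 2, 3, 5 }, { 1, 3, 4, 5 }, { 2, 3, 4, 5 }, X }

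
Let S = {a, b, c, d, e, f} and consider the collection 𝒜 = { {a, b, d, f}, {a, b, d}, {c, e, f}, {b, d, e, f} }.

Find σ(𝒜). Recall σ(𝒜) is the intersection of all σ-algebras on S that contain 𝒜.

|σ(𝒜)| = 32.  σ(𝒜) = { ∅, {a}, {c}, {e}, {f}, {a, c}, {a, e}, {a, f}, {b, d}, {c, e}, {c, f}, {e, f}, {a, b, d}, {a, c, e}, {a, c, f}, {a, e, f}, {b, c, d}, {b, d, e}, {b, d, f}, {c, e, f}, {a, b, c, d}, {a, b, d, e}, {a, b, d, f}, {a, c, e, f}, {b, c, d, e}, {b, c, d, f}, {b, d, e, f}, {a, b, c, d, e}, {a, b, c, d, f}, {a, b, d, e, f}, {b, c, d, e, f}, S }

Working:
Initial family (6 sets): { ∅, {a, b, d}, {c, e, f}, {a, b, d, f}, {b, d, e, f}, S }.
Pass 1: 4 new —
  {a, c}  = S∖{b, d, e, f}
  {c, e}  = S∖{a, b, d, f}
  {a, b, d, e, f}  = {b, d, e, f} ∪ {a, b, d, f}
  {b, c, d, e, f}  = {b, d, e, f} ∪ {c, e, f}
Pass 2. New:
  {a}  = S∖{b, c, d, e, f}
  {c}  = S∖{a, b, d, e, f}
  {a, c, e}  = {a, c} ∪ {c, e}
  {a, b, c, d}  = {a, b, d} ∪ {a, c}
  {a, c, e, f}  = {a, c} ∪ {c, e, f}
  {a, b, c, d, e}  = {a, b, d} ∪ {c, e}
  {a, b, c, d, f}  = {a, b, d, f} ∪ {a, c}
Pass 3 adds 5:
  {e}  = S∖{a, b, c, d, f}
  {f}  = S∖{a, b, c, d, e}
  {b, d}  = S∖{a, c, e, f}
  {e, f}  = S∖{a, b, c, d}
  {b, d, f}  = S∖{a, c, e}
Pass 4: 10 new —
  {a, e}  = {e} ∪ {a}
  {a, f}  = {f} ∪ {a}
  {c, f}  = {f} ∪ {c}
  {a, c, f}  = {f} ∪ {a, c}
  {a, e, f}  = {e, f} ∪ {a}
  {b, c, d}  = {c} ∪ {b, d}
  {b, d, e}  = {e} ∪ {b, d}
  {a, b, d, e}  = {a, b, d} ∪ {e}
  {b, c, d, e}  = {c, e} ∪ {b, d}
  {b, c, d, f}  = {b, d, f} ∪ {c}
Pass 5: no new sets; the family is a σ-algebra.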